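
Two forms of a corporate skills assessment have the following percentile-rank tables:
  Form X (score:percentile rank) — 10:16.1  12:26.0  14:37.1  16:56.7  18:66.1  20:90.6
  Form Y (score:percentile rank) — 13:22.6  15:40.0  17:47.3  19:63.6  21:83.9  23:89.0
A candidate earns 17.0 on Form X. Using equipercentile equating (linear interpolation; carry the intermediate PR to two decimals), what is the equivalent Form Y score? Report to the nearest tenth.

PR of 17.0 on Form X: 56.7 + (17.0 − 16)/(18 − 16) × (66.1 − 56.7) = 61.40
On Form Y, PR 61.40 falls between score 17 (PR 47.3) and 19 (PR 63.6).
Interpolate: 17 + (61.40 − 47.3)/(63.6 − 47.3) × (19 − 17) = 18.7

18.7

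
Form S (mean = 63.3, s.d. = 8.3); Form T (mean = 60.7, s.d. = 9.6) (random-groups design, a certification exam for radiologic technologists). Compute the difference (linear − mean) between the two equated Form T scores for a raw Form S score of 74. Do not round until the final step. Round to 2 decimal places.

Mean-equated: 74 + (60.7 − 63.3) = 71.40
Linear-equated: (9.6/8.3)(74 − 63.3) + 60.7 = 73.076
Difference = 73.076 − 71.40 = 1.68

1.68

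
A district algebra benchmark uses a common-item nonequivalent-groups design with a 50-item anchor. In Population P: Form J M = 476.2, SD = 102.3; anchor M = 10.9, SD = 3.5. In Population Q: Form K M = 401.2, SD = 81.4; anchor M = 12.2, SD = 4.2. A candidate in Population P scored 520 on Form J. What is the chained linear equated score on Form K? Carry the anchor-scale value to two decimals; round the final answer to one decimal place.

Form J → anchor (Population P): v = (3.5/102.3)(520 − 476.2) + 10.9 = 12.40
anchor → Form K (Population Q): y = (81.4/4.2)(12.40 − 12.2) + 401.2 = 405.1

405.1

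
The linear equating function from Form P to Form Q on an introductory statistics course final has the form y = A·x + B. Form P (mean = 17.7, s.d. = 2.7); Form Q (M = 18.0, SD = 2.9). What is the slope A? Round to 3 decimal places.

A = SD_Y / SD_X = 2.9 / 2.7 = 1.074

1.074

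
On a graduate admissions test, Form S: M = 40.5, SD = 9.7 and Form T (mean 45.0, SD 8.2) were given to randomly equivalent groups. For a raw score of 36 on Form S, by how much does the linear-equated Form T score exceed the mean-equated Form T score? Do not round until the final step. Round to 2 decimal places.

Mean-equated: 36 + (45.0 − 40.5) = 40.50
Linear-equated: (8.2/9.7)(36 − 40.5) + 45.0 = 41.196
Difference = 41.196 − 40.50 = 0.70

0.70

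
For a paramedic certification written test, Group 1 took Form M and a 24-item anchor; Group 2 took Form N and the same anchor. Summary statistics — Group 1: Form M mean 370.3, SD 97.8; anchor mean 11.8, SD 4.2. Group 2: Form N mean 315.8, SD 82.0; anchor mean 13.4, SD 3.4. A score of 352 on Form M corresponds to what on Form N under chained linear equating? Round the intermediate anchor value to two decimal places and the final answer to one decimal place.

258.2

Form M → anchor (Group 1): v = (4.2/97.8)(352 − 370.3) + 11.8 = 11.01
anchor → Form N (Group 2): y = (82.0/3.4)(11.01 − 13.4) + 315.8 = 258.2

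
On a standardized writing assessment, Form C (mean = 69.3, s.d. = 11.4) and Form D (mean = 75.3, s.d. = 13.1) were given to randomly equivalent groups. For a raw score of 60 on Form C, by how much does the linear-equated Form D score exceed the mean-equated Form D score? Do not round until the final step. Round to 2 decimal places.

-1.39

Mean-equated: 60 + (75.3 − 69.3) = 66.00
Linear-equated: (13.1/11.4)(60 − 69.3) + 75.3 = 64.613
Difference = 64.613 − 66.00 = -1.39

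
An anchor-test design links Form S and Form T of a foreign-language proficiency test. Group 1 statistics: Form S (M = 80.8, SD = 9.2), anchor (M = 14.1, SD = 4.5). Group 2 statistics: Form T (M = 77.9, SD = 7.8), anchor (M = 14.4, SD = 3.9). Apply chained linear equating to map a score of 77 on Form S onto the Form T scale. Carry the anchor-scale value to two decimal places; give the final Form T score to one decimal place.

73.6

Form S → anchor (Group 1): v = (4.5/9.2)(77 − 80.8) + 14.1 = 12.24
anchor → Form T (Group 2): y = (7.8/3.9)(12.24 − 14.4) + 77.9 = 73.6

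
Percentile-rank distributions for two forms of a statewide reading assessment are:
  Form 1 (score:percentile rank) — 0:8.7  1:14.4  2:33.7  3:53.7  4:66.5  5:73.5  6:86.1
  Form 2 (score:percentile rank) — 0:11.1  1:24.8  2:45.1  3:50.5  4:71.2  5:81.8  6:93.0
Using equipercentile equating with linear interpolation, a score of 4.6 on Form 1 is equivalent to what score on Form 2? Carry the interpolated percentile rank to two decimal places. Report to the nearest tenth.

4.0

PR of 4.6 on Form 1: 66.5 + (4.6 − 4)/(5 − 4) × (73.5 − 66.5) = 70.70
On Form 2, PR 70.70 falls between score 3 (PR 50.5) and 4 (PR 71.2).
Interpolate: 3 + (70.70 − 50.5)/(71.2 − 50.5) × (4 − 3) = 4.0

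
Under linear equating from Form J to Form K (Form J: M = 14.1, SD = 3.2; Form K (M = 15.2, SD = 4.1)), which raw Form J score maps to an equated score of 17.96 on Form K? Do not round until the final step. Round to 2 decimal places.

16.25

Invert y = (SD_Y/SD_X)(x − M_X) + M_Y:
x = (SD_X/SD_Y)(y − M_Y) + M_X = (3.2/4.1)(17.96 − 15.2) + 14.1
x = 0.780488 × 2.760 + 14.1 = 16.25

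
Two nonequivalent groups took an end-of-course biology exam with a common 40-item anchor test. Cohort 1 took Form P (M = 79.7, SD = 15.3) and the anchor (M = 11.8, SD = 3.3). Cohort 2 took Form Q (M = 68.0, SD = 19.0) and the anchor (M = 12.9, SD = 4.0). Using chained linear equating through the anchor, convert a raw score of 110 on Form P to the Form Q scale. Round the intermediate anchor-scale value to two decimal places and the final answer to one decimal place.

Form P → anchor (Cohort 1): v = (3.3/15.3)(110 − 79.7) + 11.8 = 18.34
anchor → Form Q (Cohort 2): y = (19.0/4.0)(18.34 − 12.9) + 68.0 = 93.8

93.8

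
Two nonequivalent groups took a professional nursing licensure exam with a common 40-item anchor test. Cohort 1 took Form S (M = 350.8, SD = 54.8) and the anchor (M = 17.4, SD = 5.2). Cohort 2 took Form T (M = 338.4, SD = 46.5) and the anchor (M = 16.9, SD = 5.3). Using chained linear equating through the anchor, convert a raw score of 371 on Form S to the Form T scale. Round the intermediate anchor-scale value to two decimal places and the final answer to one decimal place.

359.6

Form S → anchor (Cohort 1): v = (5.2/54.8)(371 − 350.8) + 17.4 = 19.32
anchor → Form T (Cohort 2): y = (46.5/5.3)(19.32 − 16.9) + 338.4 = 359.6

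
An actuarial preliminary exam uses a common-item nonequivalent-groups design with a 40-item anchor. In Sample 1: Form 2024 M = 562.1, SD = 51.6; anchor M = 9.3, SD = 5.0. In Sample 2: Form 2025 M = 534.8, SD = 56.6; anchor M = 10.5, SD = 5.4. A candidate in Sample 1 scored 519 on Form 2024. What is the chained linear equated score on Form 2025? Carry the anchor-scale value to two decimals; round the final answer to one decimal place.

478.4

Form 2024 → anchor (Sample 1): v = (5.0/51.6)(519 − 562.1) + 9.3 = 5.12
anchor → Form 2025 (Sample 2): y = (56.6/5.4)(5.12 − 10.5) + 534.8 = 478.4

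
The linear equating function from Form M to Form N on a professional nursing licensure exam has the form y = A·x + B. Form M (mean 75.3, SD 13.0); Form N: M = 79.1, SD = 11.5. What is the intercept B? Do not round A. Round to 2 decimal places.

12.49

A = SD_Y / SD_X = 11.5 / 13.0 = 0.884615
B = M_Y − A·M_X = 79.1 − 0.884615 × 75.3 = 12.49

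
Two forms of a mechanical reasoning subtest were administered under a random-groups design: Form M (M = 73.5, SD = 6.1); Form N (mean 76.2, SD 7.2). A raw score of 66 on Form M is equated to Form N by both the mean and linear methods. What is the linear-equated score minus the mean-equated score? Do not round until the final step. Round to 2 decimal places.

-1.35

Mean-equated: 66 + (76.2 − 73.5) = 68.70
Linear-equated: (7.2/6.1)(66 − 73.5) + 76.2 = 67.348
Difference = 67.348 − 68.70 = -1.35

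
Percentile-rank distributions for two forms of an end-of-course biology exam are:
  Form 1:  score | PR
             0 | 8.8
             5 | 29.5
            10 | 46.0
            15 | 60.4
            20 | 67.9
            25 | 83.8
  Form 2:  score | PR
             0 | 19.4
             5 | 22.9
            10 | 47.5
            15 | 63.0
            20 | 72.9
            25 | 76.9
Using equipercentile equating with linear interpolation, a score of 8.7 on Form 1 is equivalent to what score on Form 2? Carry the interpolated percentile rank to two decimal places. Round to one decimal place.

8.8

PR of 8.7 on Form 1: 29.5 + (8.7 − 5)/(10 − 5) × (46.0 − 29.5) = 41.71
On Form 2, PR 41.71 falls between score 5 (PR 22.9) and 10 (PR 47.5).
Interpolate: 5 + (41.71 − 22.9)/(47.5 − 22.9) × (10 − 5) = 8.8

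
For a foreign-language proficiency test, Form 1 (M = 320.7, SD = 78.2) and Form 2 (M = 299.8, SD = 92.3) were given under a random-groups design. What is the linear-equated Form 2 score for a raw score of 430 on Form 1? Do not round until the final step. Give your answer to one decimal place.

428.8

Linear equating: y = (SD_Y/SD_X)(x − M_X) + M_Y
y = (92.3/78.2)(430 − 320.7) + 299.8
y = 1.180307 × 109.3 + 299.8 = 129.0075 + 299.8 = 428.8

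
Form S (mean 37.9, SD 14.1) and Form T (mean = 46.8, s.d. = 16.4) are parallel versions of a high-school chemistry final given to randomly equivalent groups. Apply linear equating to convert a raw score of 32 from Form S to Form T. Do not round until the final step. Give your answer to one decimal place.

Linear equating: y = (SD_Y/SD_X)(x − M_X) + M_Y
y = (16.4/14.1)(32 − 37.9) + 46.8
y = 1.163121 × -5.9 + 46.8 = -6.8624 + 46.8 = 39.9

39.9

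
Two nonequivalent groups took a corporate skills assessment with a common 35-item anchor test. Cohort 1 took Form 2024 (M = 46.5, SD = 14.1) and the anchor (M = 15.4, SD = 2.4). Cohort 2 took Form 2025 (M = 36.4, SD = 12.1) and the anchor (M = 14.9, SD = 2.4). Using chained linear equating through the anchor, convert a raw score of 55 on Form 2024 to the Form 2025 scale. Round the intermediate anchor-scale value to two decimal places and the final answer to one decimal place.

Form 2024 → anchor (Cohort 1): v = (2.4/14.1)(55 − 46.5) + 15.4 = 16.85
anchor → Form 2025 (Cohort 2): y = (12.1/2.4)(16.85 − 14.9) + 36.4 = 46.2

46.2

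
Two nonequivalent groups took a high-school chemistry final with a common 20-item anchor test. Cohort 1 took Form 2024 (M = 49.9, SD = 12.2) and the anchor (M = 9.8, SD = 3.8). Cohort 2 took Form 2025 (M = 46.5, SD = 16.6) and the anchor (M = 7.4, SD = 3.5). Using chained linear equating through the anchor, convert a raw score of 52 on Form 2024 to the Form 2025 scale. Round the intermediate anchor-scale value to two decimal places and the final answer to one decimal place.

Form 2024 → anchor (Cohort 1): v = (3.8/12.2)(52 − 49.9) + 9.8 = 10.45
anchor → Form 2025 (Cohort 2): y = (16.6/3.5)(10.45 − 7.4) + 46.5 = 61.0

61.0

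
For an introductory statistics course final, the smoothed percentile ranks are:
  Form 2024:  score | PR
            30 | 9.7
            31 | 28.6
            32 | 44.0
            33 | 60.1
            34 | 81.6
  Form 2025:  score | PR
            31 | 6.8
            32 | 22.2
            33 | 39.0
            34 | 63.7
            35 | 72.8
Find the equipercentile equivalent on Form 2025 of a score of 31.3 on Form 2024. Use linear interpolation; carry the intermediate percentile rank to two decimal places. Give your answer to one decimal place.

PR of 31.3 on Form 2024: 28.6 + (31.3 − 31)/(32 − 31) × (44.0 − 28.6) = 33.22
On Form 2025, PR 33.22 falls between score 32 (PR 22.2) and 33 (PR 39.0).
Interpolate: 32 + (33.22 − 22.2)/(39.0 − 22.2) × (33 − 32) = 32.7

32.7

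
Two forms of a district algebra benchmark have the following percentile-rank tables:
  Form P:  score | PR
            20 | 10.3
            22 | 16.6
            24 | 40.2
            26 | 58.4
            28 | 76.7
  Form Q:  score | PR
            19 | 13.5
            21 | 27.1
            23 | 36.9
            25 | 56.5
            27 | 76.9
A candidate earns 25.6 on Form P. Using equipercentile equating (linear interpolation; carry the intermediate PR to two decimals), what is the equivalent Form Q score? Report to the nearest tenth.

PR of 25.6 on Form P: 40.2 + (25.6 − 24)/(26 − 24) × (58.4 − 40.2) = 54.76
On Form Q, PR 54.76 falls between score 23 (PR 36.9) and 25 (PR 56.5).
Interpolate: 23 + (54.76 − 36.9)/(56.5 − 36.9) × (25 − 23) = 24.8

24.8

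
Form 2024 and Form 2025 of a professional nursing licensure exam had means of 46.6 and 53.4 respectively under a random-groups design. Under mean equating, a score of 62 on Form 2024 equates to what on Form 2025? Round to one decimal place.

Mean equating: y = x + (M_Y − M_X) = 62 + (53.4 − 46.6) = 68.8

68.8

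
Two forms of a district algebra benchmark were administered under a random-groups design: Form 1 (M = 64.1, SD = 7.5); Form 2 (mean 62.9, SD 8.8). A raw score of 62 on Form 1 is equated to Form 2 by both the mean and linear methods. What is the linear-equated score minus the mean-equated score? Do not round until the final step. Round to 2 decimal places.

Mean-equated: 62 + (62.9 − 64.1) = 60.80
Linear-equated: (8.8/7.5)(62 − 64.1) + 62.9 = 60.436
Difference = 60.436 − 60.80 = -0.36

-0.36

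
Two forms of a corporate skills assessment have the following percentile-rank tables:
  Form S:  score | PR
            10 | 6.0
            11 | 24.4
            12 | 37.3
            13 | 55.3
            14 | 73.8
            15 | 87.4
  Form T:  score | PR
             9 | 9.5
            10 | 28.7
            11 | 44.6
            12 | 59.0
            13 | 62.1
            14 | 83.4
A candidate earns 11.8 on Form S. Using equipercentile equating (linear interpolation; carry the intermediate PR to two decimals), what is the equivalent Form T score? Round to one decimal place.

PR of 11.8 on Form S: 24.4 + (11.8 − 11)/(12 − 11) × (37.3 − 24.4) = 34.72
On Form T, PR 34.72 falls between score 10 (PR 28.7) and 11 (PR 44.6).
Interpolate: 10 + (34.72 − 28.7)/(44.6 − 28.7) × (11 − 10) = 10.4

10.4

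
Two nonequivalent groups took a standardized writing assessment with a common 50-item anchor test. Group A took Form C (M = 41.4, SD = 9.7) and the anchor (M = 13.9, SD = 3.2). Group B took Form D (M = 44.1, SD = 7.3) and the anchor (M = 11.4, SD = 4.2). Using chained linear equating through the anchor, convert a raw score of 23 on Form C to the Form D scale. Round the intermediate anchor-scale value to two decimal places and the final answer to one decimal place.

Form C → anchor (Group A): v = (3.2/9.7)(23 − 41.4) + 13.9 = 7.83
anchor → Form D (Group B): y = (7.3/4.2)(7.83 − 11.4) + 44.1 = 37.9

37.9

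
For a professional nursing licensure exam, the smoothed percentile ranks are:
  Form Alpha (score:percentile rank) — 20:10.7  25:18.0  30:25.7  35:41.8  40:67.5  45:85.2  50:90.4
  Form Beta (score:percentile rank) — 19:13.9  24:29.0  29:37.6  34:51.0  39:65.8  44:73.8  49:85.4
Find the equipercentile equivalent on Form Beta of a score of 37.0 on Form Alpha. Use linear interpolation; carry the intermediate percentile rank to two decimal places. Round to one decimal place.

PR of 37.0 on Form Alpha: 41.8 + (37.0 − 35)/(40 − 35) × (67.5 − 41.8) = 52.08
On Form Beta, PR 52.08 falls between score 34 (PR 51.0) and 39 (PR 65.8).
Interpolate: 34 + (52.08 − 51.0)/(65.8 − 51.0) × (39 − 34) = 34.4

34.4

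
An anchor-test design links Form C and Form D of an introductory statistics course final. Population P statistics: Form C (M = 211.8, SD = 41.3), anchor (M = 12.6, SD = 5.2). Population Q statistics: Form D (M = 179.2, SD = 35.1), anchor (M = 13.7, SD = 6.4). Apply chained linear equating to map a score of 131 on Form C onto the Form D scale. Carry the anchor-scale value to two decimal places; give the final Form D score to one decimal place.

117.4

Form C → anchor (Population P): v = (5.2/41.3)(131 − 211.8) + 12.6 = 2.43
anchor → Form D (Population Q): y = (35.1/6.4)(2.43 − 13.7) + 179.2 = 117.4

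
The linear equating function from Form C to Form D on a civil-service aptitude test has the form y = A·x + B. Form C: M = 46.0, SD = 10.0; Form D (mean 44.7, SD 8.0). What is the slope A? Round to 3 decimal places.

A = SD_Y / SD_X = 8.0 / 10.0 = 0.800

0.800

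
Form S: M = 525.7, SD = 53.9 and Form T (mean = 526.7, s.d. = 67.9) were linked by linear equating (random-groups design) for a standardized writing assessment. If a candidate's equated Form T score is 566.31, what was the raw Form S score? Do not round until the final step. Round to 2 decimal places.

Invert y = (SD_Y/SD_X)(x − M_X) + M_Y:
x = (SD_X/SD_Y)(y − M_Y) + M_X = (53.9/67.9)(566.31 − 526.7) + 525.7
x = 0.793814 × 39.610 + 525.7 = 557.14

557.14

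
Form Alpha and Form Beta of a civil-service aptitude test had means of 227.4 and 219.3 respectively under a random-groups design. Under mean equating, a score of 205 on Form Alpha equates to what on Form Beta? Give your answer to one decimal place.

Mean equating: y = x + (M_Y − M_X) = 205 + (219.3 − 227.4) = 196.9

196.9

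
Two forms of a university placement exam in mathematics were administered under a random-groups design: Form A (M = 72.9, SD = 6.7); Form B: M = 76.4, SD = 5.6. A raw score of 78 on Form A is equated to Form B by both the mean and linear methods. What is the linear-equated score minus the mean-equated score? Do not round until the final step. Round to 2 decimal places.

Mean-equated: 78 + (76.4 − 72.9) = 81.50
Linear-equated: (5.6/6.7)(78 − 72.9) + 76.4 = 80.663
Difference = 80.663 − 81.50 = -0.84

-0.84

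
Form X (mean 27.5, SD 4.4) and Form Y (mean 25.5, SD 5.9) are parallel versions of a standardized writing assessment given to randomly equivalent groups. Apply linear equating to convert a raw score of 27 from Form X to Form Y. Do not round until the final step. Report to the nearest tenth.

Linear equating: y = (SD_Y/SD_X)(x − M_X) + M_Y
y = (5.9/4.4)(27 − 27.5) + 25.5
y = 1.340909 × -0.5 + 25.5 = -0.6705 + 25.5 = 24.8

24.8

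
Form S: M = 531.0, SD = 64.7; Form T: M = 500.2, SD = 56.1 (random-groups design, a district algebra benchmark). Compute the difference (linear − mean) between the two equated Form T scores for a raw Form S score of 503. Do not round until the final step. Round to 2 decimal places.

Mean-equated: 503 + (500.2 − 531.0) = 472.20
Linear-equated: (56.1/64.7)(503 − 531.0) + 500.2 = 475.922
Difference = 475.922 − 472.20 = 3.72

3.72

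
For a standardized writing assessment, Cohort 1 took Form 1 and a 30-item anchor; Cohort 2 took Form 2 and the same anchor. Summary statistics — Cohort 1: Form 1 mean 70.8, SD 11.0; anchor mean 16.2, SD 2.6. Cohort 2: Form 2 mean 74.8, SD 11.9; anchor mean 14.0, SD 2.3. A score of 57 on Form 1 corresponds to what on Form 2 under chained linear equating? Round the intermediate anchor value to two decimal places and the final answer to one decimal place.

Form 1 → anchor (Cohort 1): v = (2.6/11.0)(57 − 70.8) + 16.2 = 12.94
anchor → Form 2 (Cohort 2): y = (11.9/2.3)(12.94 − 14.0) + 74.8 = 69.3

69.3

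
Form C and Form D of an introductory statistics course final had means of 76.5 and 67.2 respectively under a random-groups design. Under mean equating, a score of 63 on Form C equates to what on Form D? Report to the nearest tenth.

Mean equating: y = x + (M_Y − M_X) = 63 + (67.2 − 76.5) = 53.7

53.7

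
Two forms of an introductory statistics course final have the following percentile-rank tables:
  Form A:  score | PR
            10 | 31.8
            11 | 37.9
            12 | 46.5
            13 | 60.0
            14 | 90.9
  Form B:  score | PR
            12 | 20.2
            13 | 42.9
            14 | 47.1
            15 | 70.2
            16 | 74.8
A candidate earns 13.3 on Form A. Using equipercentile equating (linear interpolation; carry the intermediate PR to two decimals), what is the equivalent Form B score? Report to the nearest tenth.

15.0

PR of 13.3 on Form A: 60.0 + (13.3 − 13)/(14 − 13) × (90.9 − 60.0) = 69.27
On Form B, PR 69.27 falls between score 14 (PR 47.1) and 15 (PR 70.2).
Interpolate: 14 + (69.27 − 47.1)/(70.2 − 47.1) × (15 − 14) = 15.0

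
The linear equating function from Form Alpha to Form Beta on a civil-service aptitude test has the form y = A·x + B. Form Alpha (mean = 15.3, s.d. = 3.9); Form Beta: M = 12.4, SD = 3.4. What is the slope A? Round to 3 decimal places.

A = SD_Y / SD_X = 3.4 / 3.9 = 0.872

0.872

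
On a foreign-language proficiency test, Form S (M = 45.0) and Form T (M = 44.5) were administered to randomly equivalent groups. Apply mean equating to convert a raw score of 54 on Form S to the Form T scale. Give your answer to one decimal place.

Mean equating: y = x + (M_Y − M_X) = 54 + (44.5 − 45.0) = 53.5

53.5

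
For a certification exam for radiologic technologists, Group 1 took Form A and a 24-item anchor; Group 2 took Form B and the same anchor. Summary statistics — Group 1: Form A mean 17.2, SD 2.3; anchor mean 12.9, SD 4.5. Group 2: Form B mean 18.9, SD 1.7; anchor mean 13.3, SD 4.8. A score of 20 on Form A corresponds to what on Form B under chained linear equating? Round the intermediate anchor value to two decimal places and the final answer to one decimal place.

20.7

Form A → anchor (Group 1): v = (4.5/2.3)(20 − 17.2) + 12.9 = 18.38
anchor → Form B (Group 2): y = (1.7/4.8)(18.38 − 13.3) + 18.9 = 20.7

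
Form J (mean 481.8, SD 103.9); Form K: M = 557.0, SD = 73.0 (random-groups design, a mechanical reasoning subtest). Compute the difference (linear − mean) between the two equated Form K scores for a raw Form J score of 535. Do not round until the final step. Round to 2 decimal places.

Mean-equated: 535 + (557.0 − 481.8) = 610.20
Linear-equated: (73.0/103.9)(535 − 481.8) + 557.0 = 594.378
Difference = 594.378 − 610.20 = -15.82

-15.82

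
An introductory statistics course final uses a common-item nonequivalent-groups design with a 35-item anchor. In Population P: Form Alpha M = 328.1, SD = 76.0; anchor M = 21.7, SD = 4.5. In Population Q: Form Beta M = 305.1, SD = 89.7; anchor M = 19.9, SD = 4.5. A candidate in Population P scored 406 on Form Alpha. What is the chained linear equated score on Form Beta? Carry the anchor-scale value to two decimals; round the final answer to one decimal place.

432.9

Form Alpha → anchor (Population P): v = (4.5/76.0)(406 − 328.1) + 21.7 = 26.31
anchor → Form Beta (Population Q): y = (89.7/4.5)(26.31 − 19.9) + 305.1 = 432.9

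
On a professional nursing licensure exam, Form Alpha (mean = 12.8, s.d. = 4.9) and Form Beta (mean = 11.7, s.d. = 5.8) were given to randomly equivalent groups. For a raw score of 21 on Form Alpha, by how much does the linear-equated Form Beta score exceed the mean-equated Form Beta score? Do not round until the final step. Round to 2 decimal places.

1.51

Mean-equated: 21 + (11.7 − 12.8) = 19.90
Linear-equated: (5.8/4.9)(21 − 12.8) + 11.7 = 21.406
Difference = 21.406 − 19.90 = 1.51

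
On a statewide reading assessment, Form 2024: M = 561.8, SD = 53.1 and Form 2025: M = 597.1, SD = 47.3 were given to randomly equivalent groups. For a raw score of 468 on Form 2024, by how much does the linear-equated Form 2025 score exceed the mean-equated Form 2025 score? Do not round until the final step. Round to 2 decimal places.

Mean-equated: 468 + (597.1 − 561.8) = 503.30
Linear-equated: (47.3/53.1)(468 − 561.8) + 597.1 = 513.546
Difference = 513.546 − 503.30 = 10.25

10.25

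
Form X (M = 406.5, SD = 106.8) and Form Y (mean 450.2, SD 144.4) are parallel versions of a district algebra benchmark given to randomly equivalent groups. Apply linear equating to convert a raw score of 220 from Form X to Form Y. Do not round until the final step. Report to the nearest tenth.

198.0

Linear equating: y = (SD_Y/SD_X)(x − M_X) + M_Y
y = (144.4/106.8)(220 − 406.5) + 450.2
y = 1.352060 × -186.5 + 450.2 = -252.1592 + 450.2 = 198.0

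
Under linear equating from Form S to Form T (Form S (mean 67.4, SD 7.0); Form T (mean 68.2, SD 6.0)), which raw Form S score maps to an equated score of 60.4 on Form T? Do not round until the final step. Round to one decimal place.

58.3

Invert y = (SD_Y/SD_X)(x − M_X) + M_Y:
x = (SD_X/SD_Y)(y − M_Y) + M_X = (7.0/6.0)(60.4 − 68.2) + 67.4
x = 1.166667 × -7.800 + 67.4 = 58.3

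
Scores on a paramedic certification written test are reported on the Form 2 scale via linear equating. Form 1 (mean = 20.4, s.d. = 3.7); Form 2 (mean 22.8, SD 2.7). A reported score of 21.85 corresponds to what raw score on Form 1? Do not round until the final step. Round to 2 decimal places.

Invert y = (SD_Y/SD_X)(x − M_X) + M_Y:
x = (SD_X/SD_Y)(y − M_Y) + M_X = (3.7/2.7)(21.85 − 22.8) + 20.4
x = 1.370370 × -0.950 + 20.4 = 19.10

19.10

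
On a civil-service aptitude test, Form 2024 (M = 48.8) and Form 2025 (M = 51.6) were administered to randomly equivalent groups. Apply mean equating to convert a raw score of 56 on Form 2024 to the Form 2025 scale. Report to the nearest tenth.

Mean equating: y = x + (M_Y − M_X) = 56 + (51.6 − 48.8) = 58.8

58.8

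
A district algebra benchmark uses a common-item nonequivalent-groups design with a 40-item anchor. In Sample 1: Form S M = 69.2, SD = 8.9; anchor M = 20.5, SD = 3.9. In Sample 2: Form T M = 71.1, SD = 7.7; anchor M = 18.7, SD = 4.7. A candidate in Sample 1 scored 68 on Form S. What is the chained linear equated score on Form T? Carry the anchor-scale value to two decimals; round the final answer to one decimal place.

Form S → anchor (Sample 1): v = (3.9/8.9)(68 − 69.2) + 20.5 = 19.97
anchor → Form T (Sample 2): y = (7.7/4.7)(19.97 − 18.7) + 71.1 = 73.2

73.2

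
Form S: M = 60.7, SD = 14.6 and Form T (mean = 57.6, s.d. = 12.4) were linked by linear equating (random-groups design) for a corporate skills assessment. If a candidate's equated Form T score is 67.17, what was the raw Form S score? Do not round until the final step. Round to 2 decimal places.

Invert y = (SD_Y/SD_X)(x − M_X) + M_Y:
x = (SD_X/SD_Y)(y − M_Y) + M_X = (14.6/12.4)(67.17 − 57.6) + 60.7
x = 1.177419 × 9.570 + 60.7 = 71.97

71.97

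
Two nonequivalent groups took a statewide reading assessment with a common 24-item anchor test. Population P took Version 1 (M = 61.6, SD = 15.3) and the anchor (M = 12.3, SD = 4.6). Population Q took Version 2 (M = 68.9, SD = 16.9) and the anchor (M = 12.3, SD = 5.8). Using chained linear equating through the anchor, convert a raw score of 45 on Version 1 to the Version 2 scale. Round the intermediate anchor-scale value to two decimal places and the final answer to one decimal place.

Version 1 → anchor (Population P): v = (4.6/15.3)(45 − 61.6) + 12.3 = 7.31
anchor → Version 2 (Population Q): y = (16.9/5.8)(7.31 − 12.3) + 68.9 = 54.4

54.4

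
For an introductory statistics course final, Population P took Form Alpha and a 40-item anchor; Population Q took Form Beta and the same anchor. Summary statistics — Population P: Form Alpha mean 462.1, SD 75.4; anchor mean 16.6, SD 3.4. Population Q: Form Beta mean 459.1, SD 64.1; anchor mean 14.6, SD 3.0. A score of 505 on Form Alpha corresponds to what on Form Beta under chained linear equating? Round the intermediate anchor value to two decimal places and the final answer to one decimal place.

543.1

Form Alpha → anchor (Population P): v = (3.4/75.4)(505 − 462.1) + 16.6 = 18.53
anchor → Form Beta (Population Q): y = (64.1/3.0)(18.53 − 14.6) + 459.1 = 543.1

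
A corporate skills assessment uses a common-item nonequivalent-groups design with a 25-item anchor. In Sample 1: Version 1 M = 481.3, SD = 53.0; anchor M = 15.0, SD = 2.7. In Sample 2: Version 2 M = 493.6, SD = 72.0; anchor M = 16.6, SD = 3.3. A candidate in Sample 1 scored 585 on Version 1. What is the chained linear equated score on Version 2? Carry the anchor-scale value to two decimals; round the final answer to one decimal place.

573.9

Version 1 → anchor (Sample 1): v = (2.7/53.0)(585 − 481.3) + 15.0 = 20.28
anchor → Version 2 (Sample 2): y = (72.0/3.3)(20.28 − 16.6) + 493.6 = 573.9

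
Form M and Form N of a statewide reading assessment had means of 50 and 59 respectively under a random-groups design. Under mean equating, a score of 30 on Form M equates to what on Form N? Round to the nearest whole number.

39

Mean equating: y = x + (M_Y − M_X) = 30 + (59 − 50) = 39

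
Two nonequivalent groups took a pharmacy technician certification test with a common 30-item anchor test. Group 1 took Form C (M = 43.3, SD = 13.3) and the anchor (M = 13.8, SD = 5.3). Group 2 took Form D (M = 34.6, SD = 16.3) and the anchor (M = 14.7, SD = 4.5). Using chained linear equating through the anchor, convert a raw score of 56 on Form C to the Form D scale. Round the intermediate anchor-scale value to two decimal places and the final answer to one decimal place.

49.7

Form C → anchor (Group 1): v = (5.3/13.3)(56 − 43.3) + 13.8 = 18.86
anchor → Form D (Group 2): y = (16.3/4.5)(18.86 − 14.7) + 34.6 = 49.7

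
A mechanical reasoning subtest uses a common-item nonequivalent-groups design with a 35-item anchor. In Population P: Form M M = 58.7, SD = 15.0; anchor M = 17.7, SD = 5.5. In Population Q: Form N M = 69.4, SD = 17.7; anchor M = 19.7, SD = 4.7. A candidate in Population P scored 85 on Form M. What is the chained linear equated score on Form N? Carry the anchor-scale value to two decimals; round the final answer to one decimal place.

Form M → anchor (Population P): v = (5.5/15.0)(85 − 58.7) + 17.7 = 27.34
anchor → Form N (Population Q): y = (17.7/4.7)(27.34 − 19.7) + 69.4 = 98.2

98.2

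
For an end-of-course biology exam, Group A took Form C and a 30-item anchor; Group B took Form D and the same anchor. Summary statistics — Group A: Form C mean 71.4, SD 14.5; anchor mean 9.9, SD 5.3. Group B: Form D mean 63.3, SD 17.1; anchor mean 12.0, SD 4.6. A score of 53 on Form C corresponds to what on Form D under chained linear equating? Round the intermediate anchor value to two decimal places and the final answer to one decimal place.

Form C → anchor (Group A): v = (5.3/14.5)(53 − 71.4) + 9.9 = 3.17
anchor → Form D (Group B): y = (17.1/4.6)(3.17 − 12.0) + 63.3 = 30.5

30.5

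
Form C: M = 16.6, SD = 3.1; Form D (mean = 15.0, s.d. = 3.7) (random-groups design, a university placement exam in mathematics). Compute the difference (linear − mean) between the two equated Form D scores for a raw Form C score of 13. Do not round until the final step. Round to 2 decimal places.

Mean-equated: 13 + (15.0 − 16.6) = 11.40
Linear-equated: (3.7/3.1)(13 − 16.6) + 15.0 = 10.703
Difference = 10.703 − 11.40 = -0.70

-0.70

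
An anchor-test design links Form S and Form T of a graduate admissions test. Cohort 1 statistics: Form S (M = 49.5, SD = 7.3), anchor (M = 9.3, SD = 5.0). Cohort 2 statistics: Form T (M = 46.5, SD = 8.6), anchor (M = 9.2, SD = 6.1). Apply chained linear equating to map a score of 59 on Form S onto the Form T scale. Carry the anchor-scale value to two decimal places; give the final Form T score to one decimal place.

55.8

Form S → anchor (Cohort 1): v = (5.0/7.3)(59 − 49.5) + 9.3 = 15.81
anchor → Form T (Cohort 2): y = (8.6/6.1)(15.81 − 9.2) + 46.5 = 55.8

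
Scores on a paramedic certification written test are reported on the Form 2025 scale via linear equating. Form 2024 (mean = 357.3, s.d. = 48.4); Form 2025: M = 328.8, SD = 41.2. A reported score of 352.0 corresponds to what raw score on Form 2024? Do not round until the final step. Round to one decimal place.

Invert y = (SD_Y/SD_X)(x − M_X) + M_Y:
x = (SD_X/SD_Y)(y − M_Y) + M_X = (48.4/41.2)(352.0 − 328.8) + 357.3
x = 1.174757 × 23.200 + 357.3 = 384.6

384.6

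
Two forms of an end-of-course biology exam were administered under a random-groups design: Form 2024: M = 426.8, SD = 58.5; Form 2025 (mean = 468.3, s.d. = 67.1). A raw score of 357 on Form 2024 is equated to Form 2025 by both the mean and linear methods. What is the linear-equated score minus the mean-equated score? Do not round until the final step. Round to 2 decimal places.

Mean-equated: 357 + (468.3 − 426.8) = 398.50
Linear-equated: (67.1/58.5)(357 − 426.8) + 468.3 = 388.239
Difference = 388.239 − 398.50 = -10.26

-10.26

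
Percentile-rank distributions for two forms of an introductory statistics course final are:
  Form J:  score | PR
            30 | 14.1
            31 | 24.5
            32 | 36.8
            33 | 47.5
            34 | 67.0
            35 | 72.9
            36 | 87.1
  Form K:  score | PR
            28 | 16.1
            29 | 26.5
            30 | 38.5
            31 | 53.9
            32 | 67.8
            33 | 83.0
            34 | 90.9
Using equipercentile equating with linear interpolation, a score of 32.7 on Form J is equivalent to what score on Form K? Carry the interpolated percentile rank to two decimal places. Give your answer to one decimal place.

30.4

PR of 32.7 on Form J: 36.8 + (32.7 − 32)/(33 − 32) × (47.5 − 36.8) = 44.29
On Form K, PR 44.29 falls between score 30 (PR 38.5) and 31 (PR 53.9).
Interpolate: 30 + (44.29 − 38.5)/(53.9 − 38.5) × (31 − 30) = 30.4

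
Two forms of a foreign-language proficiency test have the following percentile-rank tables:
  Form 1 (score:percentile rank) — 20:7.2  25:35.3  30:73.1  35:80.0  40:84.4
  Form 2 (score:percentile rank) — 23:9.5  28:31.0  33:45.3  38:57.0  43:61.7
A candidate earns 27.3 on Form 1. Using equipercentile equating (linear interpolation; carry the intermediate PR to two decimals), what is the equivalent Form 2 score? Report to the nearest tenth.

36.2

PR of 27.3 on Form 1: 35.3 + (27.3 − 25)/(30 − 25) × (73.1 − 35.3) = 52.69
On Form 2, PR 52.69 falls between score 33 (PR 45.3) and 38 (PR 57.0).
Interpolate: 33 + (52.69 − 45.3)/(57.0 − 45.3) × (38 − 33) = 36.2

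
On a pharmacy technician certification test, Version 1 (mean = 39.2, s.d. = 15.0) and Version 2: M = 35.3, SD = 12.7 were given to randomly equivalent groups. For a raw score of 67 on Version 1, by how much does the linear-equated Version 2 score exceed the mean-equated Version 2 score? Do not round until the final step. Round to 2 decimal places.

Mean-equated: 67 + (35.3 − 39.2) = 63.10
Linear-equated: (12.7/15.0)(67 − 39.2) + 35.3 = 58.837
Difference = 58.837 − 63.10 = -4.26

-4.26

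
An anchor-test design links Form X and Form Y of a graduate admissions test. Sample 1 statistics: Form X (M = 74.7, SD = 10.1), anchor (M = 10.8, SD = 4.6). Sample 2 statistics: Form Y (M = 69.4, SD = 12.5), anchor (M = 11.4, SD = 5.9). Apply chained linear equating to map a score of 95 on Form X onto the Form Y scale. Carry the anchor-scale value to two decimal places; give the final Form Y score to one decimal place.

Form X → anchor (Sample 1): v = (4.6/10.1)(95 − 74.7) + 10.8 = 20.05
anchor → Form Y (Sample 2): y = (12.5/5.9)(20.05 − 11.4) + 69.4 = 87.7

87.7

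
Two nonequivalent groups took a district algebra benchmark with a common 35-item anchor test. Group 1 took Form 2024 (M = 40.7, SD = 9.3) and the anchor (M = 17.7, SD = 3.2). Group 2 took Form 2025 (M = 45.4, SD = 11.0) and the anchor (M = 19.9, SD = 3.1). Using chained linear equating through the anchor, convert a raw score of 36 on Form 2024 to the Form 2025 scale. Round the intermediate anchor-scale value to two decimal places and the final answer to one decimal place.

Form 2024 → anchor (Group 1): v = (3.2/9.3)(36 − 40.7) + 17.7 = 16.08
anchor → Form 2025 (Group 2): y = (11.0/3.1)(16.08 − 19.9) + 45.4 = 31.8

31.8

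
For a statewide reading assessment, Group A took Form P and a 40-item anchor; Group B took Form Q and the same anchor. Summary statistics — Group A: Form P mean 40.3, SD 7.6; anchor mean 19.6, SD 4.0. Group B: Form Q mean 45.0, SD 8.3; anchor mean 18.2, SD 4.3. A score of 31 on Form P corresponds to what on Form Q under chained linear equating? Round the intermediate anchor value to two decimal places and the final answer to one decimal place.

38.3

Form P → anchor (Group A): v = (4.0/7.6)(31 − 40.3) + 19.6 = 14.71
anchor → Form Q (Group B): y = (8.3/4.3)(14.71 − 18.2) + 45.0 = 38.3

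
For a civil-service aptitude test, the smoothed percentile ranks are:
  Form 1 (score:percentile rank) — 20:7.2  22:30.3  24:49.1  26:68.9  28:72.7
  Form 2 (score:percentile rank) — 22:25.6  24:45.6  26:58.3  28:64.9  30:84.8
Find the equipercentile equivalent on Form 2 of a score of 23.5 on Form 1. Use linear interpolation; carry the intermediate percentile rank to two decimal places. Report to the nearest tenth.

PR of 23.5 on Form 1: 30.3 + (23.5 − 22)/(24 − 22) × (49.1 − 30.3) = 44.40
On Form 2, PR 44.40 falls between score 22 (PR 25.6) and 24 (PR 45.6).
Interpolate: 22 + (44.40 − 25.6)/(45.6 − 25.6) × (24 − 22) = 23.9

23.9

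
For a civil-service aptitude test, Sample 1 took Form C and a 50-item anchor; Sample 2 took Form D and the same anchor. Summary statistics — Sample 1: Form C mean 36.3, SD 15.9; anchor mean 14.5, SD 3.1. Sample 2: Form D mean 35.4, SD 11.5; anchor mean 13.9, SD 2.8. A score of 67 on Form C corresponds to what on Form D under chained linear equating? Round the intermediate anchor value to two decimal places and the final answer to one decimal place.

62.5

Form C → anchor (Sample 1): v = (3.1/15.9)(67 − 36.3) + 14.5 = 20.49
anchor → Form D (Sample 2): y = (11.5/2.8)(20.49 − 13.9) + 35.4 = 62.5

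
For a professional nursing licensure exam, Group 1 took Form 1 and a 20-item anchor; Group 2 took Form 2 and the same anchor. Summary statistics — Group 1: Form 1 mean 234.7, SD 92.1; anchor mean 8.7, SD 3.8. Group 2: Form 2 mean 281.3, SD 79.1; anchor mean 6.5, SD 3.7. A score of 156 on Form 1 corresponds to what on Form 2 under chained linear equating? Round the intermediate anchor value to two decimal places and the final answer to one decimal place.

258.9

Form 1 → anchor (Group 1): v = (3.8/92.1)(156 − 234.7) + 8.7 = 5.45
anchor → Form 2 (Group 2): y = (79.1/3.7)(5.45 − 6.5) + 281.3 = 258.9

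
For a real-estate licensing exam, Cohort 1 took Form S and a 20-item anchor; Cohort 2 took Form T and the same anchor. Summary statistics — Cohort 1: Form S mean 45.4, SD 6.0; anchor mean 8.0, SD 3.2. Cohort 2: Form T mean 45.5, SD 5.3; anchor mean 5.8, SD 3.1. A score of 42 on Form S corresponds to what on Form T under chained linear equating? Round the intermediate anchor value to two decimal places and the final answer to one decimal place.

Form S → anchor (Cohort 1): v = (3.2/6.0)(42 − 45.4) + 8.0 = 6.19
anchor → Form T (Cohort 2): y = (5.3/3.1)(6.19 − 5.8) + 45.5 = 46.2

46.2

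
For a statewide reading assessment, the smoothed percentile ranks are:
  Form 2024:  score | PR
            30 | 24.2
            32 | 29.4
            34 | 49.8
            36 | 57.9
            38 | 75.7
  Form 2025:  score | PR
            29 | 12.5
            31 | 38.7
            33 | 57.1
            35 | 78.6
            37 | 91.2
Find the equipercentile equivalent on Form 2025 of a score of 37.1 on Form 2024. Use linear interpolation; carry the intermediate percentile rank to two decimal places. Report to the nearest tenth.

PR of 37.1 on Form 2024: 57.9 + (37.1 − 36)/(38 − 36) × (75.7 − 57.9) = 67.69
On Form 2025, PR 67.69 falls between score 33 (PR 57.1) and 35 (PR 78.6).
Interpolate: 33 + (67.69 − 57.1)/(78.6 − 57.1) × (35 − 33) = 34.0

34.0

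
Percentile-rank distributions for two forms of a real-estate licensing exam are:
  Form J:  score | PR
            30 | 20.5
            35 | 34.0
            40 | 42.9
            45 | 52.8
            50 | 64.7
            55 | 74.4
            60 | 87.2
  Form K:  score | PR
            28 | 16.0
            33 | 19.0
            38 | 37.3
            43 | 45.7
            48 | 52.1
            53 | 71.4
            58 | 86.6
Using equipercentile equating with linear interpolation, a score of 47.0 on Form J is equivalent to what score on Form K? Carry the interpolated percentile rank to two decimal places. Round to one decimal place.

PR of 47.0 on Form J: 52.8 + (47.0 − 45)/(50 − 45) × (64.7 − 52.8) = 57.56
On Form K, PR 57.56 falls between score 48 (PR 52.1) and 53 (PR 71.4).
Interpolate: 48 + (57.56 − 52.1)/(71.4 − 52.1) × (53 − 48) = 49.4

49.4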